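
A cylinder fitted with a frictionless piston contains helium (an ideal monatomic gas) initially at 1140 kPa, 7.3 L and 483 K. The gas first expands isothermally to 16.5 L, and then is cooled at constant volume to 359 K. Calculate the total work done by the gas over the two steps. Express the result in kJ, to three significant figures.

Step 1 (isothermal): W = P₁V₁ ln(V₂/V₁) = (8322) ln(16.5/7.3) = 6786 J.
Step 2 (isochoric): W = 0 (constant volume).
W_total = 6786 + 0 = 6786 J.

W_total ≈ 6.79 kJ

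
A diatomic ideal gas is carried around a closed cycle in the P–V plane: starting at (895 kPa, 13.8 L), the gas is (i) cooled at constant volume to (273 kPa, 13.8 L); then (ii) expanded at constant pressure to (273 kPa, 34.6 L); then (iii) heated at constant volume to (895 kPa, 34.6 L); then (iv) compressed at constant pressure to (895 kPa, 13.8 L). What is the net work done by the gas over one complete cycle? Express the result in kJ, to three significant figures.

Constant-volume legs do no work.
W(ii) = (273)(34.6 − 13.8) = 5678 J; W(iv) = (895)(13.8 − 34.6) = -18616 J.
W_net = 5678 − 18616 = -12938 J (the counter-clockwise enclosed area).

W_net ≈ -12.9 kJ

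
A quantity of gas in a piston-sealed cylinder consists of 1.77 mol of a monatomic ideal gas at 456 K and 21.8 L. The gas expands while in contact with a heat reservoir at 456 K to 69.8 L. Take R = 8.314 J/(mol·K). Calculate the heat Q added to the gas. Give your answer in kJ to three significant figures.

Q ≈ 7.81 kJ

Isothermal ⇒ ΔU = 0, so Q = W = nRT ln(V₂/V₁).
Q = (1.77)(8.314)(456) ln(69.8/21.8) = 6710 × 1.164 = 7809 J.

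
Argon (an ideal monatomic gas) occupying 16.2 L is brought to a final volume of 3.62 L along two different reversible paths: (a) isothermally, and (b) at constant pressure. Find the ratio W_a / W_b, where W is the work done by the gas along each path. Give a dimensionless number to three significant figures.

W_a / W_b ≈ 1.93

Path (a) isothermal: W = P₁V₁ ln(V₂/V₁) → W_a/(P₁V₁) = -1.499.
Path (b) isobaric: W = P₁(V₂ − V₁) → W_b/(P₁V₁) = -0.7765.
W_a / W_b = -1.499 / -0.7765 = 1.93.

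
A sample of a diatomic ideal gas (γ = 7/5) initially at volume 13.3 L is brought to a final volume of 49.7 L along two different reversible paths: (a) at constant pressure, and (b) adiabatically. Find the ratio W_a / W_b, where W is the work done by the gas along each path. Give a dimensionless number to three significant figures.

Path (a) isobaric: W = P₁(V₂ − V₁) → W_a/(P₁V₁) = 2.737.
Path (b) adiabatic: W = P₁V₁(1 − (V₁/V₂)^(γ−1))/(γ−1) → W_b/(P₁V₁) = 1.025.
W_a / W_b = 2.737 / 1.025 = 2.671.

W_a / W_b ≈ 2.67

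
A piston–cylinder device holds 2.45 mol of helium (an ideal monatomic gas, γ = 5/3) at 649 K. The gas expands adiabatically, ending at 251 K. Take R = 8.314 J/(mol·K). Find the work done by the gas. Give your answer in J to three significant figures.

W ≈ 12200 J

Adiabatic ⇒ Q = 0, so W_by = −ΔU = nCᵥ(T₁ − T₂).
Cᵥ = 3R/2 = 12.47 J/(mol·K).
W = (2.45)(12.47)(649 − 251) = 12160 J.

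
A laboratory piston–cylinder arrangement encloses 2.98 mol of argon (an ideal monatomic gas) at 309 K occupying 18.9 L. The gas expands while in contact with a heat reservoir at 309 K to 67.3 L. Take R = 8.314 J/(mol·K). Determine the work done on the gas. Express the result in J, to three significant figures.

Isothermal: W = nRT ln(V₂/V₁).
W = (2.98)(8.314)(309) × ln(67.3/18.9)
  = 7656 × 1.27
W_by_gas = 9723 J; work on gas = −W_by = -9723 J.

W ≈ -9720 J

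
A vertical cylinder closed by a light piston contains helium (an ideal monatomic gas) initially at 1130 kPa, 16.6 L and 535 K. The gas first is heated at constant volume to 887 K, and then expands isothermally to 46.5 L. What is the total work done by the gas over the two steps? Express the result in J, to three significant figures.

W_total ≈ 32000 J

Step 1 (isochoric): W = 0 (constant volume).
After step 1: P = 1873 kPa (V unchanged).
Step 2 (isothermal): W = P₁V₁ ln(V₂/V₁) = (31100) ln(46.5/16.6) = 32034 J.
W_total = 0 + 32034 = 32034 J.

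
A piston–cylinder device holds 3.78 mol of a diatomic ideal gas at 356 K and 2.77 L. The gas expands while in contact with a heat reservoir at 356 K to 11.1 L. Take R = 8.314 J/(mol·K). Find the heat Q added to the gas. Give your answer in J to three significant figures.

Isothermal ⇒ ΔU = 0, so Q = W = nRT ln(V₂/V₁).
Q = (3.78)(8.314)(356) ln(11.1/2.77) = 11188 × 1.388 = 15530 J.

Q ≈ 15500 J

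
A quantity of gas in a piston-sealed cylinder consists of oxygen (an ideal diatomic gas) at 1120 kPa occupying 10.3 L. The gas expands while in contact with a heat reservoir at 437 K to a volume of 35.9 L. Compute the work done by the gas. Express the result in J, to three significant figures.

W ≈ 14400 J

Isothermal: W = nRT ln(V₂/V₁) = P₁V₁ ln(V₂/V₁).
P₁V₁ = (1120 kPa)(10.3 L) = 11536 J.
W = 11536 × ln(35.9/10.3) = 11536 × 1.249
W_by_gas = 14404 J.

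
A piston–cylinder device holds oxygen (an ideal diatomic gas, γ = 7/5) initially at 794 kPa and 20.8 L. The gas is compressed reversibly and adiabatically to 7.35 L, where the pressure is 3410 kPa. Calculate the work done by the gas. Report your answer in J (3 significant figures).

Adiabatic: W = (P₁V₁ − P₂V₂)/(γ − 1) with γ = 7/5.
P₁V₁ = 16515 J, P₂V₂ = 25064 J.
W = (16515 − 25064) / 0.4 = -21371 J.

W ≈ -21400 J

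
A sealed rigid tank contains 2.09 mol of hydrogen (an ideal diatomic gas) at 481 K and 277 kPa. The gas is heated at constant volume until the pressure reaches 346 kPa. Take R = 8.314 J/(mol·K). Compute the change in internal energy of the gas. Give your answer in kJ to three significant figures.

ΔU ≈ 5.20 kJ

Constant volume ⇒ W = 0, so Q = ΔU = nCᵥΔT with Cᵥ = 5R/2 = 20.79 J/(mol·K).
At constant V, T₂/T₁ = P₂/P₁ ⇒ ΔT = T₁(P₂/P₁ − 1) = 481·(346/277 − 1) = 119.8 K.
ΔU = (2.09)(20.79)(119.8) = 5205 J.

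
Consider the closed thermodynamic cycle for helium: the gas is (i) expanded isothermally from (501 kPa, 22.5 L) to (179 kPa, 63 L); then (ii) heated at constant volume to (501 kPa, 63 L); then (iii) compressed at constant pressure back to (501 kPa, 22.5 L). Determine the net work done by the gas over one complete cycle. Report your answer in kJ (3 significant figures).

Leg (i): W = PᵢVᵢ ln(V_f/Vᵢ) = (11272) ln(63/22.5) = 11606 J.
Leg (ii): W = 0.
Leg (iii): W = PΔV = (501)(22.5 − 63) = -20290 J.
W_net = 11606 − 20290 = -8684 J.

W_net ≈ -8.68 kJ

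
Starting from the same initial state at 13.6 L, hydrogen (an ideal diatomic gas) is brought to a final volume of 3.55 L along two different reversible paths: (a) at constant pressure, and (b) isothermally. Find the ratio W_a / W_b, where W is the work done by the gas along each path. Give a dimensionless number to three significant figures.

Path (a) isobaric: W = P₁(V₂ − V₁) → W_a/(P₁V₁) = -0.739.
Path (b) isothermal: W = P₁V₁ ln(V₂/V₁) → W_b/(P₁V₁) = -1.343.
W_a / W_b = -0.739 / -1.343 = 0.5502.

W_a / W_b ≈ 0.550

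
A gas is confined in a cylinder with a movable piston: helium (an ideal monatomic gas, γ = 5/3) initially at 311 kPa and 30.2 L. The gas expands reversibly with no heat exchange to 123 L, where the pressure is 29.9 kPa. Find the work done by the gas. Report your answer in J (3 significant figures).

Adiabatic: W = (P₁V₁ − P₂V₂)/(γ − 1) with γ = 5/3.
P₁V₁ = 9392 J, P₂V₂ = 3678 J.
W = (9392 − 3678) / 0.6667 = 8572 J.

W ≈ 8570 J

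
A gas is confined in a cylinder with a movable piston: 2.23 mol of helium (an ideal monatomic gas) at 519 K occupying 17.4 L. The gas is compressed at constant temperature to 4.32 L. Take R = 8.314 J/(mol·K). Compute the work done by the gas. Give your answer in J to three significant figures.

Isothermal: W = nRT ln(V₂/V₁).
W = (2.23)(8.314)(519) × ln(4.32/17.4)
  = 9622 × -1.393
W_by_gas = -13406 J.

W ≈ -13400 J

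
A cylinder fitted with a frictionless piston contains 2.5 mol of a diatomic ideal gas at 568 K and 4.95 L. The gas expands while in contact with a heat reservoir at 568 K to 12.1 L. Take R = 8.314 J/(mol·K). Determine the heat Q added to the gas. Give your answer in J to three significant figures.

Q ≈ 10600 J

Isothermal ⇒ ΔU = 0, so Q = W = nRT ln(V₂/V₁).
Q = (2.5)(8.314)(568) ln(12.1/4.95) = 11806 × 0.8938 = 10552 J.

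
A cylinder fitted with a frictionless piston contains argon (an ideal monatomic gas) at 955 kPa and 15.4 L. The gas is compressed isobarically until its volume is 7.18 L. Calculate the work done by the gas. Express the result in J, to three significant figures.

Isobaric: W = P ΔV.
W = (955 kPa)(7.18 − 15.4 L) = (955)(-8.22) = -7850 J.

W ≈ -7850 J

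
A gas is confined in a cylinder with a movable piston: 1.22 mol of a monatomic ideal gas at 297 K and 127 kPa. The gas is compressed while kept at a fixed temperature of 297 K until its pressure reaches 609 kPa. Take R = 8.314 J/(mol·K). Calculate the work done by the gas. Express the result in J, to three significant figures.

W ≈ -4720 J

Isothermal process: W = nRT ln(V₂/V₁) = nRT ln(P₁/P₂).
W = (1.22)(8.314)(297) × ln(127/609)
  = 3012 × ln(0.2085) = 3012 × -1.568
W_by_gas = -4722 J.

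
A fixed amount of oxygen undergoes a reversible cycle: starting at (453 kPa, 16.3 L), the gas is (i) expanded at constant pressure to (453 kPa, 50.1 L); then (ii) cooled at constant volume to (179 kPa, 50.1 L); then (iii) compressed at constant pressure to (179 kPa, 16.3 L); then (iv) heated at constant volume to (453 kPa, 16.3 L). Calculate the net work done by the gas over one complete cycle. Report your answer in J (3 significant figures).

Constant-volume legs do no work.
W(i) = (453)(50.1 − 16.3) = 15311 J; W(iii) = (179)(16.3 − 50.1) = -6050 J.
W_net = 15311 − 6050 = 9261 J (the clockwise enclosed area).

W_net ≈ 9260 J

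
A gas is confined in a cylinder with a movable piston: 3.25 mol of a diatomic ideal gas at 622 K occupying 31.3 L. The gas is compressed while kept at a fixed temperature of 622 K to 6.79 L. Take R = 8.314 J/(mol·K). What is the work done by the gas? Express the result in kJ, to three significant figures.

Isothermal: W = nRT ln(V₂/V₁).
W = (3.25)(8.314)(622) × ln(6.79/31.3)
  = 16807 × -1.528
W_by_gas = -25684 J.

W ≈ -25.7 kJ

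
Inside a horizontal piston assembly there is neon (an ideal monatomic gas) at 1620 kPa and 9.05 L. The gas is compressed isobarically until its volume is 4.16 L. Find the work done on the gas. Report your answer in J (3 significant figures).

Isobaric: W = P ΔV.
W = (1620 kPa)(4.16 − 9.05 L) = (1620)(-4.89) = -7922 J.
Work on gas = −W_by = 7922 J.

W ≈ 7920 J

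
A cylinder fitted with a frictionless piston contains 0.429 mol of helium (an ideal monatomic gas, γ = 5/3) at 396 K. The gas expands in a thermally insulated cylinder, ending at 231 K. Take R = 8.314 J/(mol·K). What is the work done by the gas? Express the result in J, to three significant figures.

W ≈ 883 J

Adiabatic ⇒ Q = 0, so W_by = −ΔU = nCᵥ(T₁ − T₂).
Cᵥ = 3R/2 = 12.47 J/(mol·K).
W = (0.429)(12.47)(396 − 231) = 882.8 J.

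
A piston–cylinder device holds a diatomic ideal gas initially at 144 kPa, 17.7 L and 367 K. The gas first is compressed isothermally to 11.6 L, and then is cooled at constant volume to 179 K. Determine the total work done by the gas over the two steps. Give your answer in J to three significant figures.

Step 1 (isothermal): W = P₁V₁ ln(V₂/V₁) = (2549) ln(11.6/17.7) = -1077 J.
Step 2 (isochoric): W = 0 (constant volume).
W_total = -1077 + 0 = -1077 J.

W_total ≈ -1080 J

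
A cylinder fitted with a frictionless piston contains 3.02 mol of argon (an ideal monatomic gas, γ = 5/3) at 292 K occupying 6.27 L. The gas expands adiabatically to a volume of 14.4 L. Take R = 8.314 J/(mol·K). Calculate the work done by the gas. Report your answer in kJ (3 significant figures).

Adiabatic: TV^(γ−1) = const with γ = 5/3.
T₂ = T₁ (V₁/V₂)^(γ−1) = 292 × (6.27/14.4)^0.667 = 292 × 0.5745 = 167.7 K.
W_by = nCᵥ(T₁ − T₂) = (3.02)(12.47)(292 − 167.7) = 4680 J.

W ≈ 4.68 kJ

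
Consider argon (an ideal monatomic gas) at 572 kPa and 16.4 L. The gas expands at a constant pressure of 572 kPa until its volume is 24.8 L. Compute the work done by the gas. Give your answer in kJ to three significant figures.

W ≈ 4.80 kJ

Isobaric: W = P ΔV.
W = (572 kPa)(24.8 − 16.4 L) = (572)(8.4) = 4805 J.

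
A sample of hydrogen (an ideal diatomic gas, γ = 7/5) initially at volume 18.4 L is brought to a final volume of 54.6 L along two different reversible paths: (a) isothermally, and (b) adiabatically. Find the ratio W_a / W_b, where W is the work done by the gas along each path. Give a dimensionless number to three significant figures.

W_a / W_b ≈ 1.23

Path (a) isothermal: W = P₁V₁ ln(V₂/V₁) → W_a/(P₁V₁) = 1.088.
Path (b) adiabatic: W = P₁V₁(1 − (V₁/V₂)^(γ−1))/(γ−1) → W_b/(P₁V₁) = 0.882.
W_a / W_b = 1.088 / 0.882 = 1.233.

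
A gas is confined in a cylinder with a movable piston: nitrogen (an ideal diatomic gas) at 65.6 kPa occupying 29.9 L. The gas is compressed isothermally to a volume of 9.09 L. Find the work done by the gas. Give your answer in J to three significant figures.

W ≈ -2340 J

Isothermal: W = nRT ln(V₂/V₁) = P₁V₁ ln(V₂/V₁).
P₁V₁ = (65.6 kPa)(29.9 L) = 1961 J.
W = 1961 × ln(9.09/29.9) = 1961 × -1.191
W_by_gas = -2335 J.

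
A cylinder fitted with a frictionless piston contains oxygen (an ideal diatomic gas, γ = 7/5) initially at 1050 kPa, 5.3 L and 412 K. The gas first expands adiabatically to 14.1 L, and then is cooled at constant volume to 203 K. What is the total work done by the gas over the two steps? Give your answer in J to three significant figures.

W_total ≈ 4510 J

Step 1 (adiabatic): W = (P₁V₁ − P₂V₂)/(γ−1) = (5565 − 3763)/0.4 = 4506 J.
Step 2 (isochoric): W = 0 (constant volume).
W_total = 4506 + 0 = 4506 J.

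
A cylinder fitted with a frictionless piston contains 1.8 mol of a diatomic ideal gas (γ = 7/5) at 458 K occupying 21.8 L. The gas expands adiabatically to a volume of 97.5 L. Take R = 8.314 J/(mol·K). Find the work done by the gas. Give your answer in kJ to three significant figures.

W ≈ 7.72 kJ

Adiabatic: TV^(γ−1) = const with γ = 7/5.
T₂ = T₁ (V₁/V₂)^(γ−1) = 458 × (21.8/97.5)^0.4 = 458 × 0.5493 = 251.6 K.
W_by = nCᵥ(T₁ − T₂) = (1.8)(20.79)(458 − 251.6) = 7723 J.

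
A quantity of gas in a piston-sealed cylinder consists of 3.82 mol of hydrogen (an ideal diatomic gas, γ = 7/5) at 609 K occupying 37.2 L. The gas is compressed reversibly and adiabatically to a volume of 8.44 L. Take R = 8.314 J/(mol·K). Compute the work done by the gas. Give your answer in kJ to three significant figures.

W ≈ -39.2 kJ

Adiabatic: TV^(γ−1) = const with γ = 7/5.
T₂ = T₁ (V₁/V₂)^(γ−1) = 609 × (37.2/8.44)^0.4 = 609 × 1.81 = 1102 K.
W_by = nCᵥ(T₁ − T₂) = (3.82)(20.79)(609 − 1102) = -39167 J.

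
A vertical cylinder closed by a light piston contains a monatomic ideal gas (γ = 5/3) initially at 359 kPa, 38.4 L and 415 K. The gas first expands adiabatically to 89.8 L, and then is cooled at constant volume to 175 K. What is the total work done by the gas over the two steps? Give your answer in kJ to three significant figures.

W_total ≈ 8.94 kJ

Step 1 (adiabatic): W = (P₁V₁ − P₂V₂)/(γ−1) = (13786 − 7825)/0.667 = 8941 J.
Step 2 (isochoric): W = 0 (constant volume).
W_total = 8941 + 0 = 8941 J.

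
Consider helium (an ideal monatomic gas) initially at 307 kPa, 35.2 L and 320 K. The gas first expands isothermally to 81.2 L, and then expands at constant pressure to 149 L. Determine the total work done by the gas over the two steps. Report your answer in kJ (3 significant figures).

W_total ≈ 18.1 kJ

Step 1 (isothermal): W = P₁V₁ ln(V₂/V₁) = (10806) ln(81.2/35.2) = 9033 J.
After step 1: P = 133.1 kPa, V = 81.2 L, T = 320 K.
Step 2 (isobaric): W = PΔV = (133.1 kPa)(149 − 81.2 L) = 9023 J.
W_total = 9033 + 9023 = 18056 J.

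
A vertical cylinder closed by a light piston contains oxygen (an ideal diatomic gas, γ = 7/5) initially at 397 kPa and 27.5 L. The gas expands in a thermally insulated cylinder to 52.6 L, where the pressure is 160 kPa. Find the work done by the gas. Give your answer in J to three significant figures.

Adiabatic: W = (P₁V₁ − P₂V₂)/(γ − 1) with γ = 7/5.
P₁V₁ = 10918 J, P₂V₂ = 8416 J.
W = (10918 − 8416) / 0.4 = 6254 J.

W ≈ 6250 J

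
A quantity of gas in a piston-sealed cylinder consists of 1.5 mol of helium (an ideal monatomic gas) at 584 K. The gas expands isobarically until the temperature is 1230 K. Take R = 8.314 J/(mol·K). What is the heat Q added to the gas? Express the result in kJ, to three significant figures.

Q ≈ 20.1 kJ

Isobaric: W = nRΔT = (1.5)(8.314)(646) = 8056 J.
ΔU = nCᵥΔT with Cᵥ = 3R/2: ΔU = (1.5)(12.47)(646) = 12084 J.
Q = ΔU + W = 12084 + 8056 = 20141 J.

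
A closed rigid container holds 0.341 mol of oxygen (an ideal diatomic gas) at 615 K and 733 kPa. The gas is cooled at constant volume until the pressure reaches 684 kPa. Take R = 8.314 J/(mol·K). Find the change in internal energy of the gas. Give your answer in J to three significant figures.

Constant volume ⇒ W = 0, so Q = ΔU = nCᵥΔT with Cᵥ = 5R/2 = 20.79 J/(mol·K).
At constant V, T₂/T₁ = P₂/P₁ ⇒ ΔT = T₁(P₂/P₁ − 1) = 615·(684/733 − 1) = -41.11 K.
ΔU = (0.341)(20.79)(-41.11) = -291.4 J.

ΔU ≈ -291 J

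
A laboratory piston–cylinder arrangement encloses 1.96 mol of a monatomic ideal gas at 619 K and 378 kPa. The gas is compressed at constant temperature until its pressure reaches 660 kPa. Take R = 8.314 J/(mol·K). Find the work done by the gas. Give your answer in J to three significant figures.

Isothermal process: W = nRT ln(V₂/V₁) = nRT ln(P₁/P₂).
W = (1.96)(8.314)(619) × ln(378/660)
  = 10087 × ln(0.5727) = 10087 × -0.5573
W_by_gas = -5622 J.

W ≈ -5620 J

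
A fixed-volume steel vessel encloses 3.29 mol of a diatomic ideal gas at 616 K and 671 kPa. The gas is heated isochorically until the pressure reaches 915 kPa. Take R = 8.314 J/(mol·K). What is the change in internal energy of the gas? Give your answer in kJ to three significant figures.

ΔU ≈ 15.3 kJ

Constant volume ⇒ W = 0, so Q = ΔU = nCᵥΔT with Cᵥ = 5R/2 = 20.79 J/(mol·K).
At constant V, T₂/T₁ = P₂/P₁ ⇒ ΔT = T₁(P₂/P₁ − 1) = 616·(915/671 − 1) = 224 K.
ΔU = (3.29)(20.79)(224) = 15318 J.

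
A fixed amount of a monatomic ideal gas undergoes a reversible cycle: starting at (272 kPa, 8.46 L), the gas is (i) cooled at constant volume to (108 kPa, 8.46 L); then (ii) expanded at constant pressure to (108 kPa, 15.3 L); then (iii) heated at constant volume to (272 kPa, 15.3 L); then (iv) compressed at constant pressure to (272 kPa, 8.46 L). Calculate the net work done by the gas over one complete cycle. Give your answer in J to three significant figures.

Constant-volume legs do no work.
W(ii) = (108)(15.3 − 8.46) = 738.7 J; W(iv) = (272)(8.46 − 15.3) = -1860 J.
W_net = 738.7 − 1860 = -1122 J (the counter-clockwise enclosed area).

W_net ≈ -1120 J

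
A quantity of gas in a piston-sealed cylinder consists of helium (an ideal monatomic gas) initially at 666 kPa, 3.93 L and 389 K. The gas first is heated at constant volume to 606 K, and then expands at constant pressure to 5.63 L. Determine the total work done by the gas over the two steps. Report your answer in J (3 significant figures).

W_total ≈ 1760 J

Step 1 (isochoric): W = 0 (constant volume).
After step 1: P = 1038 kPa (V unchanged).
Step 2 (isobaric): W = PΔV = (1038 kPa)(5.63 − 3.93 L) = 1764 J.
W_total = 0 + 1764 = 1764 J.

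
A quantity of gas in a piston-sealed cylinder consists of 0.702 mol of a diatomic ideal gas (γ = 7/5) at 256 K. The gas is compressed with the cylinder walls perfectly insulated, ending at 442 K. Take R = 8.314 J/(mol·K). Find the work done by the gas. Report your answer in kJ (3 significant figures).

Adiabatic ⇒ Q = 0, so W_by = −ΔU = nCᵥ(T₁ − T₂).
Cᵥ = 5R/2 = 20.79 J/(mol·K).
W = (0.702)(20.79)(256 − 442) = -2714 J.

W ≈ -2.71 kJ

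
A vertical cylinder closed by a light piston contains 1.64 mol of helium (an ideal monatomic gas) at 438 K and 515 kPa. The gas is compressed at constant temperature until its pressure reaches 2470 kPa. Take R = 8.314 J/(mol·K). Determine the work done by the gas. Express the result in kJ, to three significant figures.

Isothermal process: W = nRT ln(V₂/V₁) = nRT ln(P₁/P₂).
W = (1.64)(8.314)(438) × ln(515/2470)
  = 5972 × ln(0.2085) = 5972 × -1.568
W_by_gas = -9363 J.

W ≈ -9.36 kJ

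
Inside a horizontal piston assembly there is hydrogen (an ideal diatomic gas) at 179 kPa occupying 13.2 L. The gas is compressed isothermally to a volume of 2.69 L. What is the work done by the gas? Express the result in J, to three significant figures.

W ≈ -3760 J

Isothermal: W = nRT ln(V₂/V₁) = P₁V₁ ln(V₂/V₁).
P₁V₁ = (179 kPa)(13.2 L) = 2363 J.
W = 2363 × ln(2.69/13.2) = 2363 × -1.591
W_by_gas = -3758 J.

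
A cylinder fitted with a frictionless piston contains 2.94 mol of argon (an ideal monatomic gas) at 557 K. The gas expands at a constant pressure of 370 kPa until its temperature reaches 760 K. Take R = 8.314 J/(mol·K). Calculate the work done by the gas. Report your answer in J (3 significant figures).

Isobaric: W = P ΔV = nR ΔT.
W = (2.94)(8.314)(760 − 557) = 4962 J.

W ≈ 4960 J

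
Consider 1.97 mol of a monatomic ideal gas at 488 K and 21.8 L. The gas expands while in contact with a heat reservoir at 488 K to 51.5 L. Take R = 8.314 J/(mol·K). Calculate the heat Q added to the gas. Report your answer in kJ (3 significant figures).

Q ≈ 6.87 kJ

Isothermal ⇒ ΔU = 0, so Q = W = nRT ln(V₂/V₁).
Q = (1.97)(8.314)(488) ln(51.5/21.8) = 7993 × 0.8597 = 6871 J.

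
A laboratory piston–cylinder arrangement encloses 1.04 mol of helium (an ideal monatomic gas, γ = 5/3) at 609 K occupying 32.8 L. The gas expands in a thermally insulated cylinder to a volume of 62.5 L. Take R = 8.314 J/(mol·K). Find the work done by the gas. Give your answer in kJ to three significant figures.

Adiabatic: TV^(γ−1) = const with γ = 5/3.
T₂ = T₁ (V₁/V₂)^(γ−1) = 609 × (32.8/62.5)^0.667 = 609 × 0.6506 = 396.2 K.
W_by = nCᵥ(T₁ − T₂) = (1.04)(12.47)(609 − 396.2) = 2760 J.

W ≈ 2.76 kJ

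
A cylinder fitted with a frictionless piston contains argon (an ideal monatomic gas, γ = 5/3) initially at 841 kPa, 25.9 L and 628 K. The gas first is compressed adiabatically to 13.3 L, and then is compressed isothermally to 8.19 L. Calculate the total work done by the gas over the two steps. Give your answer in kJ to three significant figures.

Step 1 (adiabatic): W = (P₁V₁ − P₂V₂)/(γ−1) = (21782 − 33967)/0.667 = -18278 J.
After step 1: P = 2554 kPa, V = 13.3 L, T = 979.3 K.
Step 2 (isothermal): W = P₁V₁ ln(V₂/V₁) = (33967) ln(8.19/13.3) = -16469 J.
W_total = -18278 − 16469 = -34747 J.

W_total ≈ -34.7 kJ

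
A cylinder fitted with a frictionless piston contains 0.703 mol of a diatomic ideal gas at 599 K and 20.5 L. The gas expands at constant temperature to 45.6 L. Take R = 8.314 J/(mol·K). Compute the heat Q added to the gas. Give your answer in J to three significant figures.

Q ≈ 2800 J

Isothermal ⇒ ΔU = 0, so Q = W = nRT ln(V₂/V₁).
Q = (0.703)(8.314)(599) ln(45.6/20.5) = 3501 × 0.7995 = 2799 J.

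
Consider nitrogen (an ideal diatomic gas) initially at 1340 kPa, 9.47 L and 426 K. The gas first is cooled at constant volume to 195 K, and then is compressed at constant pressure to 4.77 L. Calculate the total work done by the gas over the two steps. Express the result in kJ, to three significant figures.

W_total ≈ -2.88 kJ

Step 1 (isochoric): W = 0 (constant volume).
After step 1: P = 613.4 kPa (V unchanged).
Step 2 (isobaric): W = PΔV = (613.4 kPa)(4.77 − 9.47 L) = -2883 J.
W_total = 0 − 2883 = -2883 J.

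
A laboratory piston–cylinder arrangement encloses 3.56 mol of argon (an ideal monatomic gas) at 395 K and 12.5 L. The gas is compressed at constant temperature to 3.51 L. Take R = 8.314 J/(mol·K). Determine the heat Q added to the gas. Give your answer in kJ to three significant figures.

Q ≈ -14.8 kJ

Isothermal ⇒ ΔU = 0, so Q = W = nRT ln(V₂/V₁).
Q = (3.56)(8.314)(395) ln(3.51/12.5) = 11691 × -1.27 = -14849 J.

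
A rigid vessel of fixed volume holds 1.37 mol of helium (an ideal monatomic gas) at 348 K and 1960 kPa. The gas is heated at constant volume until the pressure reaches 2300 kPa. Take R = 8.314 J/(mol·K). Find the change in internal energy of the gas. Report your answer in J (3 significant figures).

Constant volume ⇒ W = 0, so Q = ΔU = nCᵥΔT with Cᵥ = 3R/2 = 12.47 J/(mol·K).
At constant V, T₂/T₁ = P₂/P₁ ⇒ ΔT = T₁(P₂/P₁ − 1) = 348·(2300/1960 − 1) = 60.37 K.
ΔU = (1.37)(12.47)(60.37) = 1031 J.

ΔU ≈ 1030 J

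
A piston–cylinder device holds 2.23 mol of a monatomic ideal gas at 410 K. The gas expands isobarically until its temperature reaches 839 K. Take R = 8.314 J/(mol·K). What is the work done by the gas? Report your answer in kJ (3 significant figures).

W ≈ 7.95 kJ

Isobaric: W = P ΔV = nR ΔT.
W = (2.23)(8.314)(839 − 410) = 7954 J.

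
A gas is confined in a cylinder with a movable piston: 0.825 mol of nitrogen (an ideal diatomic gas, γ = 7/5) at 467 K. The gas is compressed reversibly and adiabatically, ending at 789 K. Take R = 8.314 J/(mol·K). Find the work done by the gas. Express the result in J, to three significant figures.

W ≈ -5520 J

Adiabatic ⇒ Q = 0, so W_by = −ΔU = nCᵥ(T₁ − T₂).
Cᵥ = 5R/2 = 20.79 J/(mol·K).
W = (0.825)(20.79)(467 − 789) = -5522 J.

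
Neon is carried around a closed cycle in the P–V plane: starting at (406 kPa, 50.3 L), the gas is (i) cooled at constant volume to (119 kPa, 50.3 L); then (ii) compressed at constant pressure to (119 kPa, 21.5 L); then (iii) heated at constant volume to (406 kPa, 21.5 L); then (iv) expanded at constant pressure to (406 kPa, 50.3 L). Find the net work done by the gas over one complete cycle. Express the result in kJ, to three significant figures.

Constant-volume legs do no work.
W(ii) = (119)(21.5 − 50.3) = -3427 J; W(iv) = (406)(50.3 − 21.5) = 11693 J.
W_net = -3427 + 11693 = 8266 J (the clockwise enclosed area).

W_net ≈ 8.27 kJ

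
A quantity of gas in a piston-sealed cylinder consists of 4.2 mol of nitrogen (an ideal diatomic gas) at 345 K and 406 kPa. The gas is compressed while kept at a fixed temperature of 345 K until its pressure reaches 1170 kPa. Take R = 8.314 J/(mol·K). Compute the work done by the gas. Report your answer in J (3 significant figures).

Isothermal process: W = nRT ln(V₂/V₁) = nRT ln(P₁/P₂).
W = (4.2)(8.314)(345) × ln(406/1170)
  = 12047 × ln(0.347) = 12047 × -1.058
W_by_gas = -12751 J.

W ≈ -12800 J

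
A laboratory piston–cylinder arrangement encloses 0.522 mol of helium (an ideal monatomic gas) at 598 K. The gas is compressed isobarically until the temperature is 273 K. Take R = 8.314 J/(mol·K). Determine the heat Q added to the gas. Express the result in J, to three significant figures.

Isobaric: W = nRΔT = (0.522)(8.314)(-325) = -1410 J.
ΔU = nCᵥΔT with Cᵥ = 3R/2: ΔU = (0.522)(12.47)(-325) = -2116 J.
Q = ΔU + W = -2116 − 1410 = -3526 J.

Q ≈ -3530 J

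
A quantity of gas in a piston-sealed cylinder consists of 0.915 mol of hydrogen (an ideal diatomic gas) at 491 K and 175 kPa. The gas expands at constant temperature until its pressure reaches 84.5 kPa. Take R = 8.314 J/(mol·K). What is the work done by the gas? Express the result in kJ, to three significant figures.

Isothermal process: W = nRT ln(V₂/V₁) = nRT ln(P₁/P₂).
W = (0.915)(8.314)(491) × ln(175/84.5)
  = 3735 × ln(2.071) = 3735 × 0.728
W_by_gas = 2719 J.

W ≈ 2.72 kJ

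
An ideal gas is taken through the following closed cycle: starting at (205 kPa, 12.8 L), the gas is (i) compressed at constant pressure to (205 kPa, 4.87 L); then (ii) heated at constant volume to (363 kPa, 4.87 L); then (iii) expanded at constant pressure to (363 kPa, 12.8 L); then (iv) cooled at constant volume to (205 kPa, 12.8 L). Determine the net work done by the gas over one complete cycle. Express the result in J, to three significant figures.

W_net ≈ 1250 J

Constant-volume legs do no work.
W(i) = (205)(4.87 − 12.8) = -1626 J; W(iii) = (363)(12.8 − 4.87) = 2879 J.
W_net = -1626 + 2879 = 1253 J (the clockwise enclosed area).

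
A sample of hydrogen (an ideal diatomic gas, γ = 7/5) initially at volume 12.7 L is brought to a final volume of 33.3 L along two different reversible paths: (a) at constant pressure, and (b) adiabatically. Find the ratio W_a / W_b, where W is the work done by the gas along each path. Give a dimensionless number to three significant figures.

W_a / W_b ≈ 2.03

Path (a) isobaric: W = P₁(V₂ − V₁) → W_a/(P₁V₁) = 1.622.
Path (b) adiabatic: W = P₁V₁(1 − (V₁/V₂)^(γ−1))/(γ−1) → W_b/(P₁V₁) = 0.7999.
W_a / W_b = 1.622 / 0.7999 = 2.028.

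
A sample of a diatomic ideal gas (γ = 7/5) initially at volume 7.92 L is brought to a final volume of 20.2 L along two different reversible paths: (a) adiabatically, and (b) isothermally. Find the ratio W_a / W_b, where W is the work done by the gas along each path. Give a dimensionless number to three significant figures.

W_a / W_b ≈ 0.834

Path (a) adiabatic: W = P₁V₁(1 − (V₁/V₂)^(γ−1))/(γ−1) → W_a/(P₁V₁) = 0.7809.
Path (b) isothermal: W = P₁V₁ ln(V₂/V₁) → W_b/(P₁V₁) = 0.9363.
W_a / W_b = 0.7809 / 0.9363 = 0.8341.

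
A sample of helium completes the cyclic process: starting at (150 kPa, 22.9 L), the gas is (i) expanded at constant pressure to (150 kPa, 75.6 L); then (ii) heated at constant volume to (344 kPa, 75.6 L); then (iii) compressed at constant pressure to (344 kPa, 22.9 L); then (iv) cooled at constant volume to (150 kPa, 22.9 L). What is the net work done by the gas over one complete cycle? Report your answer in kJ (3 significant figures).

Constant-volume legs do no work.
W(i) = (150)(75.6 − 22.9) = 7905 J; W(iii) = (344)(22.9 − 75.6) = -18129 J.
W_net = 7905 − 18129 = -10224 J (the counter-clockwise enclosed area).

W_net ≈ -10.2 kJ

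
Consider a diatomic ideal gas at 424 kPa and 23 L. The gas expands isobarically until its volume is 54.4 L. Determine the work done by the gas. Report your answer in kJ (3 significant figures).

W ≈ 13.3 kJ

Isobaric: W = P ΔV.
W = (424 kPa)(54.4 − 23 L) = (424)(31.4) = 13314 J.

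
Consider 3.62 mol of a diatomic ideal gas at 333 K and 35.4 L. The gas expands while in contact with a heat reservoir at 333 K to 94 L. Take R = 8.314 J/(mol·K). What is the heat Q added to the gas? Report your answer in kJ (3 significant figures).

Isothermal ⇒ ΔU = 0, so Q = W = nRT ln(V₂/V₁).
Q = (3.62)(8.314)(333) ln(94/35.4) = 10022 × 0.9766 = 9788 J.

Q ≈ 9.79 kJ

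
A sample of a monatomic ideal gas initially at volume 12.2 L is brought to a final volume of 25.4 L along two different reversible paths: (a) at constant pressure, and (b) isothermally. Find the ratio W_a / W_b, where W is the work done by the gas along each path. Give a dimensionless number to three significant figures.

W_a / W_b ≈ 1.48

Path (a) isobaric: W = P₁(V₂ − V₁) → W_a/(P₁V₁) = 1.082.
Path (b) isothermal: W = P₁V₁ ln(V₂/V₁) → W_b/(P₁V₁) = 0.7333.
W_a / W_b = 1.082 / 0.7333 = 1.475.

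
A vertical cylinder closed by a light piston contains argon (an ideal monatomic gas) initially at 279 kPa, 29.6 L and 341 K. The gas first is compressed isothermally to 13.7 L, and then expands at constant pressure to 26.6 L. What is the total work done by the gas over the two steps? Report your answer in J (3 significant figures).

Step 1 (isothermal): W = P₁V₁ ln(V₂/V₁) = (8258) ln(13.7/29.6) = -6362 J.
After step 1: P = 602.8 kPa, V = 13.7 L, T = 341 K.
Step 2 (isobaric): W = PΔV = (602.8 kPa)(26.6 − 13.7 L) = 7776 J.
W_total = -6362 + 7776 = 1414 J.

W_total ≈ 1410 J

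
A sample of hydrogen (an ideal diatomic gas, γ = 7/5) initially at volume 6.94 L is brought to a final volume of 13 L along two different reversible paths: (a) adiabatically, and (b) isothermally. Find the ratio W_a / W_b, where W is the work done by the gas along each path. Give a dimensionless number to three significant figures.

W_a / W_b ≈ 0.884

Path (a) adiabatic: W = P₁V₁(1 − (V₁/V₂)^(γ−1))/(γ−1) → W_a/(P₁V₁) = 0.5551.
Path (b) isothermal: W = P₁V₁ ln(V₂/V₁) → W_b/(P₁V₁) = 0.6276.
W_a / W_b = 0.5551 / 0.6276 = 0.8843.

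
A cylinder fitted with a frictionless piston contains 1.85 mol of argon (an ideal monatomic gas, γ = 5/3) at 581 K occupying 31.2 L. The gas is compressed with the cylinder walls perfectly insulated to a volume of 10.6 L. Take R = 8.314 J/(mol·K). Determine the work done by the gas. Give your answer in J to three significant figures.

W ≈ -14100 J

Adiabatic: TV^(γ−1) = const with γ = 5/3.
T₂ = T₁ (V₁/V₂)^(γ−1) = 581 × (31.2/10.6)^0.667 = 581 × 2.054 = 1193 K.
W_by = nCᵥ(T₁ − T₂) = (1.85)(12.47)(581 − 1193) = -14126 J.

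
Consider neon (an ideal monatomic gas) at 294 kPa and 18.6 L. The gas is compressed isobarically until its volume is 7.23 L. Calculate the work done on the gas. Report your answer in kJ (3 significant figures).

Isobaric: W = P ΔV.
W = (294 kPa)(7.23 − 18.6 L) = (294)(-11.37) = -3343 J.
Work on gas = −W_by = 3343 J.

W ≈ 3.34 kJ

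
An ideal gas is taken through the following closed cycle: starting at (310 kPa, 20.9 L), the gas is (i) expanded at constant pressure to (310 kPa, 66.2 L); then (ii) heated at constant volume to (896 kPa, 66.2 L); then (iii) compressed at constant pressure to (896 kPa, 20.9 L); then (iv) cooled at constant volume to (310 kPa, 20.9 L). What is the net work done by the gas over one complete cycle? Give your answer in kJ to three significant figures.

W_net ≈ -26.5 kJ

Constant-volume legs do no work.
W(i) = (310)(66.2 − 20.9) = 14043 J; W(iii) = (896)(20.9 − 66.2) = -40589 J.
W_net = 14043 − 40589 = -26546 J (the counter-clockwise enclosed area).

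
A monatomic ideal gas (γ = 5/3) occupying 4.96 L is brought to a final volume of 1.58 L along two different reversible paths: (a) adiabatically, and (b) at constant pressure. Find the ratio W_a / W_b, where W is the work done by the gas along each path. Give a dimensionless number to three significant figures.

Path (a) adiabatic: W = P₁V₁(1 − (V₁/V₂)^(γ−1))/(γ−1) → W_a/(P₁V₁) = -1.716.
Path (b) isobaric: W = P₁(V₂ − V₁) → W_b/(P₁V₁) = -0.6815.
W_a / W_b = -1.716 / -0.6815 = 2.518.

W_a / W_b ≈ 2.52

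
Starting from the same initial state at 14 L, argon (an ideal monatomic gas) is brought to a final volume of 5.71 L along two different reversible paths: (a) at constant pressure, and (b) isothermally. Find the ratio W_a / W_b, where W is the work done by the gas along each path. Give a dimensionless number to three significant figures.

Path (a) isobaric: W = P₁(V₂ − V₁) → W_a/(P₁V₁) = -0.5921.
Path (b) isothermal: W = P₁V₁ ln(V₂/V₁) → W_b/(P₁V₁) = -0.8968.
W_a / W_b = -0.5921 / -0.8968 = 0.6603.

W_a / W_b ≈ 0.660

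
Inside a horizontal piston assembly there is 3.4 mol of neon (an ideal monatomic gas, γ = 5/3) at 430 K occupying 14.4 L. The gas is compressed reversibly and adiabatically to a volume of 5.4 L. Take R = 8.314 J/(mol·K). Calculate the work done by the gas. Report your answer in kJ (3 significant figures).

Adiabatic: TV^(γ−1) = const with γ = 5/3.
T₂ = T₁ (V₁/V₂)^(γ−1) = 430 × (14.4/5.4)^0.667 = 430 × 1.923 = 826.9 K.
W_by = nCᵥ(T₁ − T₂) = (3.4)(12.47)(430 − 826.9) = -16829 J.

W ≈ -16.8 kJ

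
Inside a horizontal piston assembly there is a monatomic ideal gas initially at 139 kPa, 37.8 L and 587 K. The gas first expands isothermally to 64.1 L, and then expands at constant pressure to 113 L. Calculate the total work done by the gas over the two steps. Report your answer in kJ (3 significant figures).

Step 1 (isothermal): W = P₁V₁ ln(V₂/V₁) = (5254) ln(64.1/37.8) = 2775 J.
After step 1: P = 81.97 kPa, V = 64.1 L, T = 587 K.
Step 2 (isobaric): W = PΔV = (81.97 kPa)(113 − 64.1 L) = 4008 J.
W_total = 2775 + 4008 = 6783 J.

W_total ≈ 6.78 kJ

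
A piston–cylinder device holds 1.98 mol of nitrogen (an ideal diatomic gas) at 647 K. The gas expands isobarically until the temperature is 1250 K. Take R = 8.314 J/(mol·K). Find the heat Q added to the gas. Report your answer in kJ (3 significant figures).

Isobaric: W = nRΔT = (1.98)(8.314)(603) = 9926 J.
ΔU = nCᵥΔT with Cᵥ = 5R/2: ΔU = (1.98)(20.79)(603) = 24816 J.
Q = ΔU + W = 24816 + 9926 = 34742 J.

Q ≈ 34.7 kJ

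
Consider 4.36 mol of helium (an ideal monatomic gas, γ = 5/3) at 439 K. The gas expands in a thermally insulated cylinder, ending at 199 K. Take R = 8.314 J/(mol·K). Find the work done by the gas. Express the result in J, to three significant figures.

Adiabatic ⇒ Q = 0, so W_by = −ΔU = nCᵥ(T₁ − T₂).
Cᵥ = 3R/2 = 12.47 J/(mol·K).
W = (4.36)(12.47)(439 − 199) = 13050 J.

W ≈ 13000 J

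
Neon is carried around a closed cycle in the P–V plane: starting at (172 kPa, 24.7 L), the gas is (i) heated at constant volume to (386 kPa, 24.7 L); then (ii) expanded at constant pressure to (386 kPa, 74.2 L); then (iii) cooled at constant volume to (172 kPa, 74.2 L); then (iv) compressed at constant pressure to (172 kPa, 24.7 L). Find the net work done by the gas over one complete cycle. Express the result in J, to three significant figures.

Constant-volume legs do no work.
W(ii) = (386)(74.2 − 24.7) = 19107 J; W(iv) = (172)(24.7 − 74.2) = -8514 J.
W_net = 19107 − 8514 = 10593 J (the clockwise enclosed area).

W_net ≈ 10600 J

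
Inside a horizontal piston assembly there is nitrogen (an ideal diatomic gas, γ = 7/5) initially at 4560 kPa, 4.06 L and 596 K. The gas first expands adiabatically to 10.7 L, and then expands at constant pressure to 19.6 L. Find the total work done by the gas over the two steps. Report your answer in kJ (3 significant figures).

Step 1 (adiabatic): W = (P₁V₁ − P₂V₂)/(γ−1) = (18514 − 12565)/0.4 = 14873 J.
After step 1: P = 1174 kPa, V = 10.7 L, T = 404.5 K.
Step 2 (isobaric): W = PΔV = (1174 kPa)(19.6 − 10.7 L) = 10451 J.
W_total = 14873 + 10451 = 25323 J.

W_total ≈ 25.3 kJ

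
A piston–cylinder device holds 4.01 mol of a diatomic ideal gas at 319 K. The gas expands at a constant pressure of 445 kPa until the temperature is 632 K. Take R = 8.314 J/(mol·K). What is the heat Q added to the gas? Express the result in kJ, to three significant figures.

Isobaric: W = nRΔT = (4.01)(8.314)(313) = 10435 J.
ΔU = nCᵥΔT with Cᵥ = 5R/2: ΔU = (4.01)(20.79)(313) = 26088 J.
Q = ΔU + W = 26088 + 10435 = 36523 J.

Q ≈ 36.5 kJ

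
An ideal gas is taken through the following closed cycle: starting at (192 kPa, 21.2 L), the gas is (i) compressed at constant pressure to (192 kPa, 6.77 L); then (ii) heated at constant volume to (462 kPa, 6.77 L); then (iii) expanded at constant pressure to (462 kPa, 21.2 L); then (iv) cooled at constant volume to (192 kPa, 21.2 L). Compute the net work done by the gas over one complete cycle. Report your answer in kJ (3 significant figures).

Constant-volume legs do no work.
W(i) = (192)(6.77 − 21.2) = -2771 J; W(iii) = (462)(21.2 − 6.77) = 6667 J.
W_net = -2771 + 6667 = 3896 J (the clockwise enclosed area).

W_net ≈ 3.90 kJ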